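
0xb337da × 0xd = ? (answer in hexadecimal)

0x919d612

Multiply each base-16 digit by 13, carrying:
  a×13 = 130 → write 2 carry 8
  d×13+8 = 177 → write 1 carry 11
  7×13+11 = 102 → write 6 carry 6
  3×13+6 = 45 → write d carry 2
  3×13+2 = 41 → write 9 carry 2
  b×13+2 = 145 → write 1 carry 9
  remaining carry: 9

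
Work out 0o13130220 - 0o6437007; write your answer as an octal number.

0o4471211

Subtract column by column in base 8:
  0-7 → 1 (borrow)
  2-0-1 → 1
  2-0 → 2
  0-7 → 1 (borrow)
  3-3-1 → 7 (borrow)
  1-4-1 → 4 (borrow)
  3-6-1 → 4 (borrow)
  1-0-1 → 0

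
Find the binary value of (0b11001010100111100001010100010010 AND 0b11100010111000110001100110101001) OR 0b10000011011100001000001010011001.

0b11000011111100101001001110011001

0b11001010100111100001010100010010 AND 0b11100010111000110001100110101001 = 0b11000010100000100001000100000000.
Then OR with 0b10000011011100001000001010011001.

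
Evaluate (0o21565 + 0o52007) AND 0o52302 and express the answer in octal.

0o52100

Add column by column in base 8, right to left:
  5+7 = 4 carry 1
  6+0+1 = 7
  5+0 = 5
  1+2 = 3
  2+5 = 7
Sum = 0o73574; now AND with 0o52302:
  7&5=5, 3&2=2, 5&3=1, 7&0=0, 4&2=0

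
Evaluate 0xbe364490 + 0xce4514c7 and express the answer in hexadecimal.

0x18c7b5957

Add column by column in base 16, right to left:
  0+7 = 7
  9+c = 5 carry 1
  4+4+1 = 9
  4+1 = 5
  6+5 = b
  3+4 = 7
  e+e = c carry 1
  b+c+1 = 8 carry 1
  final carry 1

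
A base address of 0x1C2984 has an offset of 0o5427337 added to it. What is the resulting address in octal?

0o14454143

0x1C2984 = 0o7024604 in octal.
Add column by column in base 8, right to left:
  4+7 = 3 carry 1
  0+3+1 = 4
  6+3 = 1 carry 1
  4+7+1 = 4 carry 1
  2+2+1 = 5
  0+4 = 4
  7+5 = 4 carry 1
  final carry 1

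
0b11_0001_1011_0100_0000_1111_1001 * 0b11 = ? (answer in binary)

Multiply each base-2 digit by 3, carrying:
  1×3 = 3 → write 1 carry 1
  0×3+1 = 1 → write 1
  0×3 = 0 → write 0
  1×3 = 3 → write 1 carry 1
  1×3+1 = 4 → write 0 carry 2
  1×3+2 = 5 → write 1 carry 2
  1×3+2 = 5 → write 1 carry 2
  1×3+2 = 5 → write 1 carry 2
  0×3+2 = 2 → write 0 carry 1
  0×3+1 = 1 → write 1
  0×3 = 0 → write 0
  0×3 = 0 → write 0
  0×3 = 0 → write 0
  0×3 = 0 → write 0
  1×3 = 3 → write 1 carry 1
  0×3+1 = 1 → write 1
  1×3 = 3 → write 1 carry 1
  1×3+1 = 4 → write 0 carry 2
  0×3+2 = 2 → write 0 carry 1
  1×3+1 = 4 → write 0 carry 2
  1×3+2 = 5 → write 1 carry 2
  0×3+2 = 2 → write 0 carry 1
  0×3+1 = 1 → write 1
  0×3 = 0 → write 0
  1×3 = 3 → write 1 carry 1
  1×3+1 = 4 → write 0 carry 2
  remaining carry: 10

0b1001010100011100001011101011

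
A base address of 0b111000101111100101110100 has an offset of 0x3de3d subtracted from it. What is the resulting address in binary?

0b110111110001101100110111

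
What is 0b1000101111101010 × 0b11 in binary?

Multiply each base-2 digit by 3, carrying:
  0×3 = 0 → write 0
  1×3 = 3 → write 1 carry 1
  0×3+1 = 1 → write 1
  1×3 = 3 → write 1 carry 1
  0×3+1 = 1 → write 1
  1×3 = 3 → write 1 carry 1
  1×3+1 = 4 → write 0 carry 2
  1×3+2 = 5 → write 1 carry 2
  1×3+2 = 5 → write 1 carry 2
  1×3+2 = 5 → write 1 carry 2
  0×3+2 = 2 → write 0 carry 1
  1×3+1 = 4 → write 0 carry 2
  0×3+2 = 2 → write 0 carry 1
  0×3+1 = 1 → write 1
  0×3 = 0 → write 0
  1×3 = 3 → write 1 carry 1
  remaining carry: 1

0b11010001110111110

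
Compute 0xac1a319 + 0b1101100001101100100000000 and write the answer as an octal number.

0o1434476031

0xac1a319 = 0o1260321431 in octal.
0b1101100001101100100000000 = 0o154154400 in octal.
Add column by column in base 8, right to left:
  1+0 = 1
  3+0 = 3
  4+4 = 0 carry 1
  1+4+1 = 6
  2+5 = 7
  3+1 = 4
  0+4 = 4
  6+5 = 3 carry 1
  2+1+1 = 4
  1+0 = 1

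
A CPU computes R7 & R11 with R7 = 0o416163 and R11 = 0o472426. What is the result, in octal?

0o412022

AND each oct digit independently (no carries):
  4&4=4, 1&7=1, 6&2=2, 1&4=0, 6&2=2, 3&6=2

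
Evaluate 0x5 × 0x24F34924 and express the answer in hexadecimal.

0xB8C06DB4

Multiply each base-16 digit by 5, carrying:
  4×5 = 20 → write 4 carry 1
  2×5+1 = 11 → write B
  9×5 = 45 → write D carry 2
  4×5+2 = 22 → write 6 carry 1
  3×5+1 = 16 → write 0 carry 1
  F×5+1 = 76 → write C carry 4
  4×5+4 = 24 → write 8 carry 1
  2×5+1 = 11 → write B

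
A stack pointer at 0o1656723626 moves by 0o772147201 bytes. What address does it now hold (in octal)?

0o2651073027

Add column by column in base 8, right to left:
  6+1 = 7
  2+0 = 2
  6+2 = 0 carry 1
  3+7+1 = 3 carry 1
  2+4+1 = 7
  7+1 = 0 carry 1
  6+2+1 = 1 carry 1
  5+7+1 = 5 carry 1
  6+7+1 = 6 carry 1
  1+0+1 = 2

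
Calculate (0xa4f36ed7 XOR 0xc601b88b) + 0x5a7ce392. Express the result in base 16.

First 0xa4f36ed7 XOR 0xc601b88b = 0x62f2d65c.
Add column by column in base 16, right to left:
  c+2 = e
  5+9 = e
  6+3 = 9
  d+e = b carry 1
  2+c+1 = f
  f+7 = 6 carry 1
  2+a+1 = d
  6+5 = b

0xbd6fb9ee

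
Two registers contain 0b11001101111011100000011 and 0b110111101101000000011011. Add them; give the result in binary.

0b1010001011100011100011110

Add column by column in base 2, right to left:
  1+1 = 0 carry 1
  1+1+1 = 1 carry 1
  0+0+1 = 1
  0+1 = 1
  0+1 = 1
  0+0 = 0
  0+0 = 0
  0+0 = 0
  1+0 = 1
  1+0 = 1
  1+0 = 1
  0+0 = 0
  1+1 = 0 carry 1
  1+0+1 = 0 carry 1
  1+1+1 = 1 carry 1
  1+1+1 = 1 carry 1
  0+0+1 = 1
  1+1 = 0 carry 1
  1+1+1 = 1 carry 1
  0+1+1 = 0 carry 1
  0+1+1 = 0 carry 1
  1+0+1 = 0 carry 1
  1+1+1 = 1 carry 1
  0+1+1 = 0 carry 1
  final carry 1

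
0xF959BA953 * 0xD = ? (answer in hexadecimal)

Multiply each base-16 digit by 13, carrying:
  3×13 = 39 → write 7 carry 2
  5×13+2 = 67 → write 3 carry 4
  9×13+4 = 121 → write 9 carry 7
  A×13+7 = 137 → write 9 carry 8
  B×13+8 = 151 → write 7 carry 9
  9×13+9 = 126 → write E carry 7
  5×13+7 = 72 → write 8 carry 4
  9×13+4 = 121 → write 9 carry 7
  F×13+7 = 202 → write A carry 12
  remaining carry: C

0xCA98E79937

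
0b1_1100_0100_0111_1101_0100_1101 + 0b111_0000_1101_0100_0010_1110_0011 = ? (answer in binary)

0b1000110100011100000000110000

Add column by column in base 2, right to left:
  1+1 = 0 carry 1
  0+1+1 = 0 carry 1
  1+0+1 = 0 carry 1
  1+0+1 = 0 carry 1
  0+0+1 = 1
  0+1 = 1
  1+1 = 0 carry 1
  0+1+1 = 0 carry 1
  1+0+1 = 0 carry 1
  0+1+1 = 0 carry 1
  1+0+1 = 0 carry 1
  1+0+1 = 0 carry 1
  1+0+1 = 0 carry 1
  1+0+1 = 0 carry 1
  1+1+1 = 1 carry 1
  0+0+1 = 1
  0+1 = 1
  0+0 = 0
  1+1 = 0 carry 1
  0+1+1 = 0 carry 1
  0+0+1 = 1
  0+0 = 0
  1+0 = 1
  1+0 = 1
  1+1 = 0 carry 1
  0+1+1 = 0 carry 1
  0+1+1 = 0 carry 1
  final carry 1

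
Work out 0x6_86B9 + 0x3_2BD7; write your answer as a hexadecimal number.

0x9B290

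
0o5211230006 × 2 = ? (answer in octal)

Multiply each base-8 digit by 2, carrying:
  6×2 = 12 → write 4 carry 1
  0×2+1 = 1 → write 1
  0×2 = 0 → write 0
  0×2 = 0 → write 0
  3×2 = 6 → write 6
  2×2 = 4 → write 4
  1×2 = 2 → write 2
  1×2 = 2 → write 2
  2×2 = 4 → write 4
  5×2 = 10 → write 2 carry 1
  remaining carry: 1

0o12422460014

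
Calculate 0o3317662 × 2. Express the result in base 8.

0o6637544

Multiply each base-8 digit by 2, carrying:
  2×2 = 4 → write 4
  6×2 = 12 → write 4 carry 1
  6×2+1 = 13 → write 5 carry 1
  7×2+1 = 15 → write 7 carry 1
  1×2+1 = 3 → write 3
  3×2 = 6 → write 6
  3×2 = 6 → write 6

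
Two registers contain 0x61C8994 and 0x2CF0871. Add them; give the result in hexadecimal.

0x8EB9205

Add column by column in base 16, right to left:
  4+1 = 5
  9+7 = 0 carry 1
  9+8+1 = 2 carry 1
  8+0+1 = 9
  C+F = B carry 1
  1+C+1 = E
  6+2 = 8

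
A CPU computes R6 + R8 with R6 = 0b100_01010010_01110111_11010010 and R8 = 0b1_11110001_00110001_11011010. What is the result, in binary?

0b110010000111010100110101100

Add column by column in base 2, right to left:
  0+0 = 0
  1+1 = 0 carry 1
  0+0+1 = 1
  0+1 = 1
  1+1 = 0 carry 1
  0+0+1 = 1
  1+1 = 0 carry 1
  1+1+1 = 1 carry 1
  1+1+1 = 1 carry 1
  1+0+1 = 0 carry 1
  1+0+1 = 0 carry 1
  0+0+1 = 1
  1+1 = 0 carry 1
  1+1+1 = 1 carry 1
  1+0+1 = 0 carry 1
  0+0+1 = 1
  0+1 = 1
  1+0 = 1
  0+0 = 0
  0+0 = 0
  1+1 = 0 carry 1
  0+1+1 = 0 carry 1
  1+1+1 = 1 carry 1
  0+1+1 = 0 carry 1
  0+1+1 = 0 carry 1
  0+0+1 = 1
  1+0 = 1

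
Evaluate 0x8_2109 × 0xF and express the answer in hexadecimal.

Multiply each base-16 digit by 15, carrying:
  9×15 = 135 → write 7 carry 8
  0×15+8 = 8 → write 8
  1×15 = 15 → write F
  2×15 = 30 → write E carry 1
  8×15+1 = 121 → write 9 carry 7
  remaining carry: 7

0x79EF87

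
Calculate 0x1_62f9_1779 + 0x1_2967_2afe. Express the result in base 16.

0x28c604277

Add column by column in base 16, right to left:
  9+e = 7 carry 1
  7+f+1 = 7 carry 1
  7+a+1 = 2 carry 1
  1+2+1 = 4
  9+7 = 0 carry 1
  f+6+1 = 6 carry 1
  2+9+1 = c
  6+2 = 8
  1+1 = 2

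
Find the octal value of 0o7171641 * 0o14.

0o126665614

Multiply each base-8 digit by 12, carrying:
  1×12 = 12 → write 4 carry 1
  4×12+1 = 49 → write 1 carry 6
  6×12+6 = 78 → write 6 carry 9
  1×12+9 = 21 → write 5 carry 2
  7×12+2 = 86 → write 6 carry 10
  1×12+10 = 22 → write 6 carry 2
  7×12+2 = 86 → write 6 carry 10
  remaining carry: 12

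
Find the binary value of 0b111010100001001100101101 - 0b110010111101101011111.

Subtract column by column in base 2:
  1-1 → 0
  0-1 → 1 (borrow)
  1-1-1 → 1 (borrow)
  1-1-1 → 1 (borrow)
  0-1-1 → 0 (borrow)
  1-0-1 → 0
  0-1 → 1 (borrow)
  0-0-1 → 1 (borrow)
  1-1-1 → 1 (borrow)
  1-1-1 → 1 (borrow)
  0-0-1 → 1 (borrow)
  0-1-1 → 0 (borrow)
  1-1-1 → 1 (borrow)
  0-1-1 → 0 (borrow)
  0-1-1 → 0 (borrow)
  0-0-1 → 1 (borrow)
  0-1-1 → 0 (borrow)
  1-0-1 → 0
  0-0 → 0
  1-1 → 0
  0-1 → 1 (borrow)
  1-0-1 → 0
  1-0 → 1
  1-0 → 1

0b110100001001011111001110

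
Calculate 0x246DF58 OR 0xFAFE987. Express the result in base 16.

0xFEFFFDF

OR each hex digit independently (no carries):
  2|F=F, 4|A=E, 6|F=F, D|E=F, F|9=F, 5|8=D, 8|7=F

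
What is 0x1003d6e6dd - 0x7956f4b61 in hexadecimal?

Subtract column by column in base 16:
  d-1 → c
  d-6 → 7
  6-b → b (borrow)
  e-4-1 → 9
  6-f → 7 (borrow)
  d-6-1 → 6
  3-5 → e (borrow)
  0-9-1 → 6 (borrow)
  0-7-1 → 8 (borrow)
  1-0-1 → 0

0x86e679b7c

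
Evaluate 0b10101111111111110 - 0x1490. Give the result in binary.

0x1490 = 0b1010010010000 in binary.
Subtract column by column in base 2:
  0-0 → 0
  1-0 → 1
  1-0 → 1
  1-0 → 1
  1-1 → 0
  1-0 → 1
  1-0 → 1
  1-1 → 0
  1-0 → 1
  1-0 → 1
  1-1 → 0
  1-0 → 1
  1-1 → 0
  0-0 → 0
  1-0 → 1
  0-0 → 0
  1-0 → 1

0b10100101101101110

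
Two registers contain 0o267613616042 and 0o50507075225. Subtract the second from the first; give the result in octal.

0o217104520615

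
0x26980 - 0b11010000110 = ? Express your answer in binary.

0x26980 = 0b100110100110000000 in binary.
Subtract column by column in base 2:
  0-0 → 0
  0-1 → 1 (borrow)
  0-1-1 → 0 (borrow)
  0-0-1 → 1 (borrow)
  0-0-1 → 1 (borrow)
  0-0-1 → 1 (borrow)
  0-0-1 → 1 (borrow)
  1-1-1 → 1 (borrow)
  1-0-1 → 0
  0-1 → 1 (borrow)
  0-1-1 → 0 (borrow)
  1-0-1 → 0
  0-0 → 0
  1-0 → 1
  1-0 → 1
  0-0 → 0
  0-0 → 0
  1-0 → 1

0b100110001011111010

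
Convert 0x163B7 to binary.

Expand each hex digit to 4 bits: 1=0001 6=0110 3=0011 B=1011 7=0111.

0b10110001110110111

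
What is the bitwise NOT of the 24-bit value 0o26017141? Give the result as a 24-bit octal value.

0o51760636

Each oct digit d becomes 7−d:
  2→5, 6→1, 0→7, 1→6, 7→0, 1→6, 4→3, 1→6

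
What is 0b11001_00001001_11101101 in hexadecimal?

Group the bits into nibbles: 0001 1001 0000 1001 1110 1101 → 1909ED.

0x1909ED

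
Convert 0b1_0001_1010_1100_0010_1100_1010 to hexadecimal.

0x11AC2CA

Group the bits into nibbles: 0001 0001 1010 1100 0010 1100 1010 → 11AC2CA.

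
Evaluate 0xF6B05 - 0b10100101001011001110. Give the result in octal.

0xF6B05 = 0o3665405 in octal.
0b10100101001011001110 = 0o2451316 in octal.
Subtract column by column in base 8:
  5-6 → 7 (borrow)
  0-1-1 → 6 (borrow)
  4-3-1 → 0
  5-1 → 4
  6-5 → 1
  6-4 → 2
  3-2 → 1

0o1214067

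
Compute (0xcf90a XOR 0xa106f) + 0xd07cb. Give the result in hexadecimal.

0x13f130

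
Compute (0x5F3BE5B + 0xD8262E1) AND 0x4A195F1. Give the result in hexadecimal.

Add column by column in base 16, right to left:
  B+1 = C
  5+E = 3 carry 1
  E+2+1 = 1 carry 1
  B+6+1 = 2 carry 1
  3+2+1 = 6
  F+8 = 7 carry 1
  5+D+1 = 3 carry 1
  final carry 1
Sum = 0x1376213C; now AND with 0x4A195F1:
  1&0=0, 3&4=0, 7&A=2, 6&1=0, 2&9=0, 1&5=1, 3&F=3, C&1=0

0x200130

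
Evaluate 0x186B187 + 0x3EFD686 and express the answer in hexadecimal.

Add column by column in base 16, right to left:
  7+6 = D
  8+8 = 0 carry 1
  1+6+1 = 8
  B+D = 8 carry 1
  6+F+1 = 6 carry 1
  8+E+1 = 7 carry 1
  1+3+1 = 5

0x576880D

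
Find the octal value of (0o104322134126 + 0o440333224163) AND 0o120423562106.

0o100401160100

Add column by column in base 8, right to left:
  6+3 = 1 carry 1
  2+6+1 = 1 carry 1
  1+1+1 = 3
  4+4 = 0 carry 1
  3+2+1 = 6
  1+2 = 3
  2+3 = 5
  2+3 = 5
  3+3 = 6
  4+0 = 4
  0+4 = 4
  1+4 = 5
Sum = 0o544655360311; now AND with 0o120423562106:
  5&1=1, 4&2=0, 4&0=0, 6&4=4, 5&2=0, 5&3=1, 3&5=1, 6&6=6, 0&2=0, 3&1=1, 1&0=0, 1&6=0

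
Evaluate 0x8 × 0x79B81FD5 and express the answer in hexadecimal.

0x3CDC0FEA8

Multiply each base-16 digit by 8, carrying:
  5×8 = 40 → write 8 carry 2
  D×8+2 = 106 → write A carry 6
  F×8+6 = 126 → write E carry 7
  1×8+7 = 15 → write F
  8×8 = 64 → write 0 carry 4
  B×8+4 = 92 → write C carry 5
  9×8+5 = 77 → write D carry 4
  7×8+4 = 60 → write C carry 3
  remaining carry: 3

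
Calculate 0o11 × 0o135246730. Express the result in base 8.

0o1507736230

Multiply each base-8 digit by 9, carrying:
  0×9 = 0 → write 0
  3×9 = 27 → write 3 carry 3
  7×9+3 = 66 → write 2 carry 8
  6×9+8 = 62 → write 6 carry 7
  4×9+7 = 43 → write 3 carry 5
  2×9+5 = 23 → write 7 carry 2
  5×9+2 = 47 → write 7 carry 5
  3×9+5 = 32 → write 0 carry 4
  1×9+4 = 13 → write 5 carry 1
  remaining carry: 1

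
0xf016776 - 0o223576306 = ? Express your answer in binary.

0b1100101100100110101010110000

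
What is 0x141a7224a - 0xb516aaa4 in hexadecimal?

0x8c9077a6

Subtract column by column in base 16:
  a-4 → 6
  4-a → a (borrow)
  2-a-1 → 7 (borrow)
  2-a-1 → 7 (borrow)
  7-6-1 → 0
  a-1 → 9
  1-5 → c (borrow)
  4-b-1 → 8 (borrow)
  1-0-1 → 0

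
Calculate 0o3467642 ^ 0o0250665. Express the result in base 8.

XOR each oct digit independently (no carries):
  3^0=3, 4^2=6, 6^5=3, 7^0=7, 6^6=0, 4^6=2, 2^5=7

0o3637027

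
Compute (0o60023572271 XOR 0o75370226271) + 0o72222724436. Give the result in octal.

0o107576700436

First 0o60023572271 XOR 0o75370226271 = 0o15353754000.
Add column by column in base 8, right to left:
  0+6 = 6
  0+3 = 3
  0+4 = 4
  4+4 = 0 carry 1
  5+2+1 = 0 carry 1
  7+7+1 = 7 carry 1
  3+2+1 = 6
  5+2 = 7
  3+2 = 5
  5+2 = 7
  1+7 = 0 carry 1
  final carry 1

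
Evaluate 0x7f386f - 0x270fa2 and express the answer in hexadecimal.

Subtract column by column in base 16:
  f-2 → d
  6-a → c (borrow)
  8-f-1 → 8 (borrow)
  3-0-1 → 2
  f-7 → 8
  7-2 → 5

0x5828cd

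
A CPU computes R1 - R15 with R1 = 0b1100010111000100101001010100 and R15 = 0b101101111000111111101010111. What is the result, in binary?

Subtract column by column in base 2:
  0-1 → 1 (borrow)
  0-1-1 → 0 (borrow)
  1-1-1 → 1 (borrow)
  0-0-1 → 1 (borrow)
  1-1-1 → 1 (borrow)
  0-0-1 → 1 (borrow)
  1-1-1 → 1 (borrow)
  0-0-1 → 1 (borrow)
  0-1-1 → 0 (borrow)
  1-1-1 → 1 (borrow)
  0-1-1 → 0 (borrow)
  1-1-1 → 1 (borrow)
  0-1-1 → 0 (borrow)
  0-1-1 → 0 (borrow)
  1-1-1 → 1 (borrow)
  0-0-1 → 1 (borrow)
  0-0-1 → 1 (borrow)
  0-0-1 → 1 (borrow)
  1-1-1 → 1 (borrow)
  1-1-1 → 1 (borrow)
  1-1-1 → 1 (borrow)
  0-1-1 → 0 (borrow)
  1-0-1 → 0
  0-1 → 1 (borrow)
  0-1-1 → 0 (borrow)
  0-0-1 → 1 (borrow)
  1-1-1 → 1 (borrow)
  1-0-1 → 0

0b110100111111100101011111101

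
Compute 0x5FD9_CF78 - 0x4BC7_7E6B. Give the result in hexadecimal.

0x1412510D

Subtract column by column in base 16:
  8-B → D (borrow)
  7-6-1 → 0
  F-E → 1
  C-7 → 5
  9-7 → 2
  D-C → 1
  F-B → 4
  5-4 → 1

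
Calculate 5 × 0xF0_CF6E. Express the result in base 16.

Multiply each base-16 digit by 5, carrying:
  E×5 = 70 → write 6 carry 4
  6×5+4 = 34 → write 2 carry 2
  F×5+2 = 77 → write D carry 4
  C×5+4 = 64 → write 0 carry 4
  0×5+4 = 4 → write 4
  F×5 = 75 → write B carry 4
  remaining carry: 4

0x4B40D26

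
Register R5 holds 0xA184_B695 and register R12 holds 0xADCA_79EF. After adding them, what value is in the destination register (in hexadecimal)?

Add column by column in base 16, right to left:
  5+F = 4 carry 1
  9+E+1 = 8 carry 1
  6+9+1 = 0 carry 1
  B+7+1 = 3 carry 1
  4+A+1 = F
  8+C = 4 carry 1
  1+D+1 = F
  A+A = 4 carry 1
  final carry 1

0x14F4F3084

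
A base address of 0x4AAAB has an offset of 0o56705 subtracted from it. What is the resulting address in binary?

0x4AAAB = 0b1001010101010101011 in binary.
0o56705 = 0b101110111000101 in binary.
Subtract column by column in base 2:
  1-1 → 0
  1-0 → 1
  0-1 → 1 (borrow)
  1-0-1 → 0
  0-0 → 0
  1-0 → 1
  0-1 → 1 (borrow)
  1-1-1 → 1 (borrow)
  0-1-1 → 0 (borrow)
  1-0-1 → 0
  0-1 → 1 (borrow)
  1-1-1 → 1 (borrow)
  0-1-1 → 0 (borrow)
  1-0-1 → 0
  0-1 → 1 (borrow)
  1-0-1 → 0
  0-0 → 0
  0-0 → 0
  1-0 → 1

0b1000100110011100110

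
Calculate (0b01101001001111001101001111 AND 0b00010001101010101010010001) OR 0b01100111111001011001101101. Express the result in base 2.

0b1100111111011011001101101

0b01101001001111001101001111 AND 0b00010001101010101010010001 = 0b00000001001010001000000001.
Then OR with 0b01100111111001011001101101.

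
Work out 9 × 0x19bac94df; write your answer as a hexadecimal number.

0xe79113bd7

Multiply each base-16 digit by 9, carrying:
  f×9 = 135 → write 7 carry 8
  d×9+8 = 125 → write d carry 7
  4×9+7 = 43 → write b carry 2
  9×9+2 = 83 → write 3 carry 5
  c×9+5 = 113 → write 1 carry 7
  a×9+7 = 97 → write 1 carry 6
  b×9+6 = 105 → write 9 carry 6
  9×9+6 = 87 → write 7 carry 5
  1×9+5 = 14 → write e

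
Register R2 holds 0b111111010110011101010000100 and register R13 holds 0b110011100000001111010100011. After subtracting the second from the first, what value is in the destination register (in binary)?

0b1011110110001101111100001

Subtract column by column in base 2:
  0-1 → 1 (borrow)
  0-1-1 → 0 (borrow)
  1-0-1 → 0
  0-0 → 0
  0-0 → 0
  0-1 → 1 (borrow)
  0-0-1 → 1 (borrow)
  1-1-1 → 1 (borrow)
  0-0-1 → 1 (borrow)
  1-1-1 → 1 (borrow)
  0-1-1 → 0 (borrow)
  1-1-1 → 1 (borrow)
  1-1-1 → 1 (borrow)
  1-0-1 → 0
  0-0 → 0
  0-0 → 0
  1-0 → 1
  1-0 → 1
  0-0 → 0
  1-0 → 1
  0-1 → 1 (borrow)
  1-1-1 → 1 (borrow)
  1-1-1 → 1 (borrow)
  1-0-1 → 0
  1-0 → 1
  1-1 → 0
  1-1 → 0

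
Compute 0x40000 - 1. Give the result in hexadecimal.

0x3FFFF

The trailing 4 digits are 0, so subtracting 1 borrows through: they become F and the next digit up decrements.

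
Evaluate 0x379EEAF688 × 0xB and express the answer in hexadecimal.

Multiply each base-16 digit by 11, carrying:
  8×11 = 88 → write 8 carry 5
  8×11+5 = 93 → write D carry 5
  6×11+5 = 71 → write 7 carry 4
  F×11+4 = 169 → write 9 carry 10
  A×11+10 = 120 → write 8 carry 7
  E×11+7 = 161 → write 1 carry 10
  E×11+10 = 164 → write 4 carry 10
  9×11+10 = 109 → write D carry 6
  7×11+6 = 83 → write 3 carry 5
  3×11+5 = 38 → write 6 carry 2
  remaining carry: 2

0x263D41897D8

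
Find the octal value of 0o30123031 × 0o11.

0o331353341

Multiply each base-8 digit by 9, carrying:
  1×9 = 9 → write 1 carry 1
  3×9+1 = 28 → write 4 carry 3
  0×9+3 = 3 → write 3
  3×9 = 27 → write 3 carry 3
  2×9+3 = 21 → write 5 carry 2
  1×9+2 = 11 → write 3 carry 1
  0×9+1 = 1 → write 1
  3×9 = 27 → write 3 carry 3
  remaining carry: 3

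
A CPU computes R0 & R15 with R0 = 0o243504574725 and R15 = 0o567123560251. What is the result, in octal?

AND each oct digit independently (no carries):
  2&5=0, 4&6=4, 3&7=3, 5&1=1, 0&2=0, 4&3=0, 5&5=5, 7&6=6, 4&0=0, 7&2=2, 2&5=0, 5&1=1

0o043100560201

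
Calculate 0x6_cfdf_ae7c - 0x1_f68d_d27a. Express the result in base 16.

0x4d951dc02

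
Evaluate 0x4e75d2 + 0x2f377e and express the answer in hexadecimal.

Add column by column in base 16, right to left:
  2+e = 0 carry 1
  d+7+1 = 5 carry 1
  5+7+1 = d
  7+3 = a
  e+f = d carry 1
  4+2+1 = 7

0x7dad50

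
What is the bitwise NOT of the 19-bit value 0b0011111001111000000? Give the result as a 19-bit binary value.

0b1100000110000111111

Invert each bit: 0011111001111000000 → 1100000110000111111.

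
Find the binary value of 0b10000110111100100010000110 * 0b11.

Multiply each base-2 digit by 3, carrying:
  0×3 = 0 → write 0
  1×3 = 3 → write 1 carry 1
  1×3+1 = 4 → write 0 carry 2
  0×3+2 = 2 → write 0 carry 1
  0×3+1 = 1 → write 1
  0×3 = 0 → write 0
  0×3 = 0 → write 0
  1×3 = 3 → write 1 carry 1
  0×3+1 = 1 → write 1
  0×3 = 0 → write 0
  0×3 = 0 → write 0
  1×3 = 3 → write 1 carry 1
  0×3+1 = 1 → write 1
  0×3 = 0 → write 0
  1×3 = 3 → write 1 carry 1
  1×3+1 = 4 → write 0 carry 2
  1×3+2 = 5 → write 1 carry 2
  1×3+2 = 5 → write 1 carry 2
  0×3+2 = 2 → write 0 carry 1
  1×3+1 = 4 → write 0 carry 2
  1×3+2 = 5 → write 1 carry 2
  0×3+2 = 2 → write 0 carry 1
  0×3+1 = 1 → write 1
  0×3 = 0 → write 0
  0×3 = 0 → write 0
  1×3 = 3 → write 1 carry 1
  remaining carry: 1

0b110010100110101100110010010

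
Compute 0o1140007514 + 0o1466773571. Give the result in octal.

Add column by column in base 8, right to left:
  4+1 = 5
  1+7 = 0 carry 1
  5+5+1 = 3 carry 1
  7+3+1 = 3 carry 1
  0+7+1 = 0 carry 1
  0+7+1 = 0 carry 1
  0+6+1 = 7
  4+6 = 2 carry 1
  1+4+1 = 6
  1+1 = 2

0o2627003305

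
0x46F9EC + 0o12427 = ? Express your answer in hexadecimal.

0o12427 = 0x1517 in hexadecimal.
Add column by column in base 16, right to left:
  C+7 = 3 carry 1
  E+1+1 = 0 carry 1
  9+5+1 = F
  F+1 = 0 carry 1
  6+0+1 = 7
  4+0 = 4

0x470F03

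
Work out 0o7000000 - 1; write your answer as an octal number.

0o6777777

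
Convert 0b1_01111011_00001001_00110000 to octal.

0o136604460

Group the bits in threes: 001 011 110 110 000 100 100 110 000 → 136604460.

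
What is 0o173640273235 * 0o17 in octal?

0o3501145371463

Multiply each base-8 digit by 15, carrying:
  5×15 = 75 → write 3 carry 9
  3×15+9 = 54 → write 6 carry 6
  2×15+6 = 36 → write 4 carry 4
  3×15+4 = 49 → write 1 carry 6
  7×15+6 = 111 → write 7 carry 13
  2×15+13 = 43 → write 3 carry 5
  0×15+5 = 5 → write 5
  4×15 = 60 → write 4 carry 7
  6×15+7 = 97 → write 1 carry 12
  3×15+12 = 57 → write 1 carry 7
  7×15+7 = 112 → write 0 carry 14
  1×15+14 = 29 → write 5 carry 3
  remaining carry: 3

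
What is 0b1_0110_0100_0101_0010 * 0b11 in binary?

Multiply each base-2 digit by 3, carrying:
  0×3 = 0 → write 0
  1×3 = 3 → write 1 carry 1
  0×3+1 = 1 → write 1
  0×3 = 0 → write 0
  1×3 = 3 → write 1 carry 1
  0×3+1 = 1 → write 1
  1×3 = 3 → write 1 carry 1
  0×3+1 = 1 → write 1
  0×3 = 0 → write 0
  0×3 = 0 → write 0
  1×3 = 3 → write 1 carry 1
  0×3+1 = 1 → write 1
  0×3 = 0 → write 0
  1×3 = 3 → write 1 carry 1
  1×3+1 = 4 → write 0 carry 2
  0×3+2 = 2 → write 0 carry 1
  1×3+1 = 4 → write 0 carry 2
  remaining carry: 10

0b1000010110011110110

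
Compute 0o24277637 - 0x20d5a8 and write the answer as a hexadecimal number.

0x30a9f7

0o24277637 = 0x517f9f in hexadecimal.
Subtract column by column in base 16:
  f-8 → 7
  9-a → f (borrow)
  f-5-1 → 9
  7-d → a (borrow)
  1-0-1 → 0
  5-2 → 3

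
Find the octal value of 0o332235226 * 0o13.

0o4541302162

Multiply each base-8 digit by 11, carrying:
  6×11 = 66 → write 2 carry 8
  2×11+8 = 30 → write 6 carry 3
  2×11+3 = 25 → write 1 carry 3
  5×11+3 = 58 → write 2 carry 7
  3×11+7 = 40 → write 0 carry 5
  2×11+5 = 27 → write 3 carry 3
  2×11+3 = 25 → write 1 carry 3
  3×11+3 = 36 → write 4 carry 4
  3×11+4 = 37 → write 5 carry 4
  remaining carry: 4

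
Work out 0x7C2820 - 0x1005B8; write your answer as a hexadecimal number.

0x6C2268

Subtract column by column in base 16:
  0-8 → 8 (borrow)
  2-B-1 → 6 (borrow)
  8-5-1 → 2
  2-0 → 2
  C-0 → C
  7-1 → 6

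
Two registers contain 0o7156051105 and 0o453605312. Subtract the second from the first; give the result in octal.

Subtract column by column in base 8:
  5-2 → 3
  0-1 → 7 (borrow)
  1-3-1 → 5 (borrow)
  1-5-1 → 3 (borrow)
  5-0-1 → 4
  0-6 → 2 (borrow)
  6-3-1 → 2
  5-5 → 0
  1-4 → 5 (borrow)
  7-0-1 → 6

0o6502243573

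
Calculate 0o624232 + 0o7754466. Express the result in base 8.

0o10600720

Add column by column in base 8, right to left:
  2+6 = 0 carry 1
  3+6+1 = 2 carry 1
  2+4+1 = 7
  4+4 = 0 carry 1
  2+5+1 = 0 carry 1
  6+7+1 = 6 carry 1
  0+7+1 = 0 carry 1
  final carry 1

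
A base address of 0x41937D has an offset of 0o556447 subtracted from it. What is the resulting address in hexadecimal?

0x3EB656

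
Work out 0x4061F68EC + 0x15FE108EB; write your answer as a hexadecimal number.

Add column by column in base 16, right to left:
  C+B = 7 carry 1
  E+E+1 = D carry 1
  8+8+1 = 1 carry 1
  6+0+1 = 7
  F+1 = 0 carry 1
  1+E+1 = 0 carry 1
  6+F+1 = 6 carry 1
  0+5+1 = 6
  4+1 = 5

0x5660071D7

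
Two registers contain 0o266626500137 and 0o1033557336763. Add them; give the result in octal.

Add column by column in base 8, right to left:
  7+3 = 2 carry 1
  3+6+1 = 2 carry 1
  1+7+1 = 1 carry 1
  0+6+1 = 7
  0+3 = 3
  5+3 = 0 carry 1
  6+7+1 = 6 carry 1
  2+5+1 = 0 carry 1
  6+5+1 = 4 carry 1
  6+3+1 = 2 carry 1
  6+3+1 = 2 carry 1
  2+0+1 = 3
  0+1 = 1

0o1322406037122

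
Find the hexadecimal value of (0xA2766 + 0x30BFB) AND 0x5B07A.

Add column by column in base 16, right to left:
  6+B = 1 carry 1
  6+F+1 = 6 carry 1
  7+B+1 = 3 carry 1
  2+0+1 = 3
  A+3 = D
Sum = 0xD3361; now AND with 0x5B07A:
  D&5=5, 3&B=3, 3&0=0, 6&7=6, 1&A=0

0x53060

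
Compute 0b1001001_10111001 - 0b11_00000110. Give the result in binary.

0b100011010110011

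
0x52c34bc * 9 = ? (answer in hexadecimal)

0x2e8dda9c

Multiply each base-16 digit by 9, carrying:
  c×9 = 108 → write c carry 6
  b×9+6 = 105 → write 9 carry 6
  4×9+6 = 42 → write a carry 2
  3×9+2 = 29 → write d carry 1
  c×9+1 = 109 → write d carry 6
  2×9+6 = 24 → write 8 carry 1
  5×9+1 = 46 → write e carry 2
  remaining carry: 2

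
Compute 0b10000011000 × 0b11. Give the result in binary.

0b110001001000

Multiply each base-2 digit by 3, carrying:
  0×3 = 0 → write 0
  0×3 = 0 → write 0
  0×3 = 0 → write 0
  1×3 = 3 → write 1 carry 1
  1×3+1 = 4 → write 0 carry 2
  0×3+2 = 2 → write 0 carry 1
  0×3+1 = 1 → write 1
  0×3 = 0 → write 0
  0×3 = 0 → write 0
  0×3 = 0 → write 0
  1×3 = 3 → write 1 carry 1
  remaining carry: 1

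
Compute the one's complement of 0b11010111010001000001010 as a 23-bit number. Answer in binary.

0b00101000101110111110101

Invert each bit: 11010111010001000001010 → 00101000101110111110101.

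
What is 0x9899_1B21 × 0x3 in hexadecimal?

0x1C9CB5163

Multiply each base-16 digit by 3, carrying:
  1×3 = 3 → write 3
  2×3 = 6 → write 6
  B×3 = 33 → write 1 carry 2
  1×3+2 = 5 → write 5
  9×3 = 27 → write B carry 1
  9×3+1 = 28 → write C carry 1
  8×3+1 = 25 → write 9 carry 1
  9×3+1 = 28 → write C carry 1
  remaining carry: 1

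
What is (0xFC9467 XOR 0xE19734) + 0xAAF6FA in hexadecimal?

First 0xFC9467 XOR 0xE19734 = 0x1D0353.
Add column by column in base 16, right to left:
  3+A = D
  5+F = 4 carry 1
  3+6+1 = A
  0+F = F
  D+A = 7 carry 1
  1+A+1 = C

0xC7FA4D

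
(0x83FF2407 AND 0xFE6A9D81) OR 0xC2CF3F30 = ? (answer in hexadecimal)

0x83FF2407 AND 0xFE6A9D81 = 0x826A0401.
Then OR with 0xC2CF3F30.

0xC2EF3F31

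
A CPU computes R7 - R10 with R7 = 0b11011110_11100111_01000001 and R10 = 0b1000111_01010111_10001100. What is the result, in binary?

Subtract column by column in base 2:
  1-0 → 1
  0-0 → 0
  0-1 → 1 (borrow)
  0-1-1 → 0 (borrow)
  0-0-1 → 1 (borrow)
  0-0-1 → 1 (borrow)
  1-0-1 → 0
  0-1 → 1 (borrow)
  1-1-1 → 1 (borrow)
  1-1-1 → 1 (borrow)
  1-1-1 → 1 (borrow)
  0-0-1 → 1 (borrow)
  0-1-1 → 0 (borrow)
  1-0-1 → 0
  1-1 → 0
  1-0 → 1
  0-1 → 1 (borrow)
  1-1-1 → 1 (borrow)
  1-1-1 → 1 (borrow)
  1-0-1 → 0
  1-0 → 1
  0-0 → 0
  1-1 → 0
  1-0 → 1

0b100101111000111110110101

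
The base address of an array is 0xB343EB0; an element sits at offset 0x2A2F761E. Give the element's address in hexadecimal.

Add column by column in base 16, right to left:
  0+E = E
  B+1 = C
  E+6 = 4 carry 1
  3+7+1 = B
  4+F = 3 carry 1
  3+2+1 = 6
  B+A = 5 carry 1
  0+2+1 = 3

0x3563B4CE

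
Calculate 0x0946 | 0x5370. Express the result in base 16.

OR each hex digit independently (no carries):
  0|5=5, 9|3=b, 4|7=7, 6|0=6

0x5b76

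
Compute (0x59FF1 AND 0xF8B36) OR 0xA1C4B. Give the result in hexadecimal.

0x59FF1 AND 0xF8B36 = 0x58B30.
Then OR with 0xA1C4B.

0xF9F7B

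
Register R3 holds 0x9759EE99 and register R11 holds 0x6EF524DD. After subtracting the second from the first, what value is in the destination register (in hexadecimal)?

Subtract column by column in base 16:
  9-D → C (borrow)
  9-D-1 → B (borrow)
  E-4-1 → 9
  E-2 → C
  9-5 → 4
  5-F → 6 (borrow)
  7-E-1 → 8 (borrow)
  9-6-1 → 2

0x2864C9BC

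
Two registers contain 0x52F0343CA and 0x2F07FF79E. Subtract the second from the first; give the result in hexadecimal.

Subtract column by column in base 16:
  A-E → C (borrow)
  C-9-1 → 2
  3-7 → C (borrow)
  4-F-1 → 4 (borrow)
  3-F-1 → 3 (borrow)
  0-7-1 → 8 (borrow)
  F-0-1 → E
  2-F → 3 (borrow)
  5-2-1 → 2

0x23E834C2C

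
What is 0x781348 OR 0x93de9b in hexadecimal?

0xfbdfdb

OR each hex digit independently (no carries):
  7|9=f, 8|3=b, 1|d=d, 3|e=f, 4|9=d, 8|b=b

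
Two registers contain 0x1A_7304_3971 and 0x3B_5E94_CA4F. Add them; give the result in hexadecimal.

0x55D19903C0

Add column by column in base 16, right to left:
  1+F = 0 carry 1
  7+4+1 = C
  9+A = 3 carry 1
  3+C+1 = 0 carry 1
  4+4+1 = 9
  0+9 = 9
  3+E = 1 carry 1
  7+5+1 = D
  A+B = 5 carry 1
  1+3+1 = 5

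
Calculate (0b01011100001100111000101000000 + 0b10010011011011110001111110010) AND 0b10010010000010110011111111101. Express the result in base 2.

Add column by column in base 2, right to left:
  0+0 = 0
  0+1 = 1
  0+0 = 0
  0+0 = 0
  0+1 = 1
  0+1 = 1
  1+1 = 0 carry 1
  0+1+1 = 0 carry 1
  1+1+1 = 1 carry 1
  0+1+1 = 0 carry 1
  0+0+1 = 1
  0+0 = 0
  1+0 = 1
  1+1 = 0 carry 1
  1+1+1 = 1 carry 1
  0+1+1 = 0 carry 1
  0+1+1 = 0 carry 1
  1+0+1 = 0 carry 1
  1+1+1 = 1 carry 1
  0+1+1 = 0 carry 1
  0+0+1 = 1
  0+1 = 1
  0+1 = 1
  1+0 = 1
  1+0 = 1
  1+1 = 0 carry 1
  0+0+1 = 1
  1+0 = 1
  0+1 = 1
Sum = 0b11101111101000101010100110010; now AND with 0b10010010000010110011111111101:
  11101111101000101010100110010
& 10010010000010110011111111101
= 10000010000000100010100110000

0b10000010000000100010100110000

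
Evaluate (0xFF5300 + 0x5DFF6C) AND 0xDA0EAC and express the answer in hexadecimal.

Add column by column in base 16, right to left:
  0+C = C
  0+6 = 6
  3+F = 2 carry 1
  5+F+1 = 5 carry 1
  F+D+1 = D carry 1
  F+5+1 = 5 carry 1
  final carry 1
Sum = 0x15D526C; now AND with 0xDA0EAC:
  1&0=0, 5&D=5, D&A=8, 5&0=0, 2&E=2, 6&A=2, C&C=C

0x58022C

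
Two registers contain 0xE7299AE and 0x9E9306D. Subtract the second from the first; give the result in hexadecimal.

Subtract column by column in base 16:
  E-D → 1
  A-6 → 4
  9-0 → 9
  9-3 → 6
  2-9 → 9 (borrow)
  7-E-1 → 8 (borrow)
  E-9-1 → 4

0x4896941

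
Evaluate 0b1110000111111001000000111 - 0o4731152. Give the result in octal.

0o154037635

0b1110000111111001000000111 = 0o160771007 in octal.
Subtract column by column in base 8:
  7-2 → 5
  0-5 → 3 (borrow)
  0-1-1 → 6 (borrow)
  1-1-1 → 7 (borrow)
  7-3-1 → 3
  7-7 → 0
  0-4 → 4 (borrow)
  6-0-1 → 5
  1-0 → 1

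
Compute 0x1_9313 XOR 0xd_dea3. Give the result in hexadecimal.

XOR each hex digit independently (no carries):
  1^d=c, 9^d=4, 3^e=d, 1^a=b, 3^3=0

0xc4db0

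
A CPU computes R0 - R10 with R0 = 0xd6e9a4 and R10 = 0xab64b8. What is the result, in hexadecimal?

Subtract column by column in base 16:
  4-8 → c (borrow)
  a-b-1 → e (borrow)
  9-4-1 → 4
  e-6 → 8
  6-b → b (borrow)
  d-a-1 → 2

0x2b84ec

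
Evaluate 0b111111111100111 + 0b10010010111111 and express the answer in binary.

Add column by column in base 2, right to left:
  1+1 = 0 carry 1
  1+1+1 = 1 carry 1
  1+1+1 = 1 carry 1
  0+1+1 = 0 carry 1
  0+1+1 = 0 carry 1
  1+1+1 = 1 carry 1
  1+0+1 = 0 carry 1
  1+1+1 = 1 carry 1
  1+0+1 = 0 carry 1
  1+0+1 = 0 carry 1
  1+1+1 = 1 carry 1
  1+0+1 = 0 carry 1
  1+0+1 = 0 carry 1
  1+1+1 = 1 carry 1
  1+0+1 = 0 carry 1
  final carry 1

0b1010010010100110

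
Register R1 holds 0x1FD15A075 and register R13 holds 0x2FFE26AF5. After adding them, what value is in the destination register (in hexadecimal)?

0x4FCF80B6A

Add column by column in base 16, right to left:
  5+5 = A
  7+F = 6 carry 1
  0+A+1 = B
  A+6 = 0 carry 1
  5+2+1 = 8
  1+E = F
  D+F = C carry 1
  F+F+1 = F carry 1
  1+2+1 = 4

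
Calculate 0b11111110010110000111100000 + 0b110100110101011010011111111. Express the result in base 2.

Add column by column in base 2, right to left:
  0+1 = 1
  0+1 = 1
  0+1 = 1
  0+1 = 1
  0+1 = 1
  1+1 = 0 carry 1
  1+1+1 = 1 carry 1
  1+1+1 = 1 carry 1
  1+0+1 = 0 carry 1
  0+0+1 = 1
  0+1 = 1
  0+0 = 0
  0+1 = 1
  1+1 = 0 carry 1
  1+0+1 = 0 carry 1
  0+1+1 = 0 carry 1
  1+0+1 = 0 carry 1
  0+1+1 = 0 carry 1
  0+0+1 = 1
  1+1 = 0 carry 1
  1+1+1 = 1 carry 1
  1+0+1 = 0 carry 1
  1+0+1 = 0 carry 1
  1+1+1 = 1 carry 1
  1+0+1 = 0 carry 1
  1+1+1 = 1 carry 1
  0+1+1 = 0 carry 1
  final carry 1

0b1010100101000001011011011111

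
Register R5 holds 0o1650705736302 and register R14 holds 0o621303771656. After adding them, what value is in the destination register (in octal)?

Add column by column in base 8, right to left:
  2+6 = 0 carry 1
  0+5+1 = 6
  3+6 = 1 carry 1
  6+1+1 = 0 carry 1
  3+7+1 = 3 carry 1
  7+7+1 = 7 carry 1
  5+3+1 = 1 carry 1
  0+0+1 = 1
  7+3 = 2 carry 1
  0+1+1 = 2
  5+2 = 7
  6+6 = 4 carry 1
  1+0+1 = 2

0o2472211730160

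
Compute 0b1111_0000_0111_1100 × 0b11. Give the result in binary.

0b101101000101110100

Multiply each base-2 digit by 3, carrying:
  0×3 = 0 → write 0
  0×3 = 0 → write 0
  1×3 = 3 → write 1 carry 1
  1×3+1 = 4 → write 0 carry 2
  1×3+2 = 5 → write 1 carry 2
  1×3+2 = 5 → write 1 carry 2
  1×3+2 = 5 → write 1 carry 2
  0×3+2 = 2 → write 0 carry 1
  0×3+1 = 1 → write 1
  0×3 = 0 → write 0
  0×3 = 0 → write 0
  0×3 = 0 → write 0
  1×3 = 3 → write 1 carry 1
  1×3+1 = 4 → write 0 carry 2
  1×3+2 = 5 → write 1 carry 2
  1×3+2 = 5 → write 1 carry 2
  remaining carry: 10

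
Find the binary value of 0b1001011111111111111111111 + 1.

The trailing 20 digits are 1 (max in base 2), so adding 1 cascades: they roll to 0 and the next digit up increments.

0b1001100000000000000000000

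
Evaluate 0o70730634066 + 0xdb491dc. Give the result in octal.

0o72505745022

0xdb491dc = 0o1555110734 in octal.
Add column by column in base 8, right to left:
  6+4 = 2 carry 1
  6+3+1 = 2 carry 1
  0+7+1 = 0 carry 1
  4+0+1 = 5
  3+1 = 4
  6+1 = 7
  0+5 = 5
  3+5 = 0 carry 1
  7+5+1 = 5 carry 1
  0+1+1 = 2
  7+0 = 7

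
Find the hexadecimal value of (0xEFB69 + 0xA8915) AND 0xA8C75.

Add column by column in base 16, right to left:
  9+5 = E
  6+1 = 7
  B+9 = 4 carry 1
  F+8+1 = 8 carry 1
  E+A+1 = 9 carry 1
  final carry 1
Sum = 0x19847E; now AND with 0xA8C75:
  1&0=0, 9&A=8, 8&8=8, 4&C=4, 7&7=7, E&5=4

0x88474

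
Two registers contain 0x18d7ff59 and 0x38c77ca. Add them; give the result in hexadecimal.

Add column by column in base 16, right to left:
  9+a = 3 carry 1
  5+c+1 = 2 carry 1
  f+7+1 = 7 carry 1
  f+7+1 = 7 carry 1
  7+c+1 = 4 carry 1
  d+8+1 = 6 carry 1
  8+3+1 = c
  1+0 = 1

0x1c647723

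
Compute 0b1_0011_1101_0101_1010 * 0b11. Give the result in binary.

Multiply each base-2 digit by 3, carrying:
  0×3 = 0 → write 0
  1×3 = 3 → write 1 carry 1
  0×3+1 = 1 → write 1
  1×3 = 3 → write 1 carry 1
  1×3+1 = 4 → write 0 carry 2
  0×3+2 = 2 → write 0 carry 1
  1×3+1 = 4 → write 0 carry 2
  0×3+2 = 2 → write 0 carry 1
  1×3+1 = 4 → write 0 carry 2
  0×3+2 = 2 → write 0 carry 1
  1×3+1 = 4 → write 0 carry 2
  1×3+2 = 5 → write 1 carry 2
  1×3+2 = 5 → write 1 carry 2
  1×3+2 = 5 → write 1 carry 2
  0×3+2 = 2 → write 0 carry 1
  0×3+1 = 1 → write 1
  1×3 = 3 → write 1 carry 1
  remaining carry: 1

0b111011100000001110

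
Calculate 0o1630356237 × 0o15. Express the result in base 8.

Multiply each base-8 digit by 13, carrying:
  7×13 = 91 → write 3 carry 11
  3×13+11 = 50 → write 2 carry 6
  2×13+6 = 32 → write 0 carry 4
  6×13+4 = 82 → write 2 carry 10
  5×13+10 = 75 → write 3 carry 9
  3×13+9 = 48 → write 0 carry 6
  0×13+6 = 6 → write 6
  3×13 = 39 → write 7 carry 4
  6×13+4 = 82 → write 2 carry 10
  1×13+10 = 23 → write 7 carry 2
  remaining carry: 2

0o27276032023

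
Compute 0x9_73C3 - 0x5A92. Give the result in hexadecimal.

0x91931

Subtract column by column in base 16:
  3-2 → 1
  C-9 → 3
  3-A → 9 (borrow)
  7-5-1 → 1
  9-0 → 9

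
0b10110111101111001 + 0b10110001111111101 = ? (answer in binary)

0b101101001101110110

Add column by column in base 2, right to left:
  1+1 = 0 carry 1
  0+0+1 = 1
  0+1 = 1
  1+1 = 0 carry 1
  1+1+1 = 1 carry 1
  1+1+1 = 1 carry 1
  1+1+1 = 1 carry 1
  0+1+1 = 0 carry 1
  1+1+1 = 1 carry 1
  1+1+1 = 1 carry 1
  1+0+1 = 0 carry 1
  1+0+1 = 0 carry 1
  0+0+1 = 1
  1+1 = 0 carry 1
  1+1+1 = 1 carry 1
  0+0+1 = 1
  1+1 = 0 carry 1
  final carry 1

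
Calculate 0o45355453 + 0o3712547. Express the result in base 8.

Add column by column in base 8, right to left:
  3+7 = 2 carry 1
  5+4+1 = 2 carry 1
  4+5+1 = 2 carry 1
  5+2+1 = 0 carry 1
  5+1+1 = 7
  3+7 = 2 carry 1
  5+3+1 = 1 carry 1
  4+0+1 = 5

0o51270222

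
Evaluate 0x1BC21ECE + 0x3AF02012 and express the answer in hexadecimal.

Add column by column in base 16, right to left:
  E+2 = 0 carry 1
  C+1+1 = E
  E+0 = E
  1+2 = 3
  2+0 = 2
  C+F = B carry 1
  B+A+1 = 6 carry 1
  1+3+1 = 5

0x56B23EE0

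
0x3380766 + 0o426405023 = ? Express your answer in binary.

0b111100100100001000101111001

0x3380766 = 0b11001110000000011101100110 in binary.
0o426405023 = 0b100010110100000101000010011 in binary.
Add column by column in base 2, right to left:
  0+1 = 1
  1+1 = 0 carry 1
  1+0+1 = 0 carry 1
  0+0+1 = 1
  0+1 = 1
  1+0 = 1
  1+0 = 1
  0+0 = 0
  1+0 = 1
  1+1 = 0 carry 1
  1+0+1 = 0 carry 1
  0+1+1 = 0 carry 1
  0+0+1 = 1
  0+0 = 0
  0+0 = 0
  0+0 = 0
  0+0 = 0
  0+1 = 1
  0+0 = 0
  1+1 = 0 carry 1
  1+1+1 = 1 carry 1
  1+0+1 = 0 carry 1
  0+1+1 = 0 carry 1
  0+0+1 = 1
  1+0 = 1
  1+0 = 1
  0+1 = 1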